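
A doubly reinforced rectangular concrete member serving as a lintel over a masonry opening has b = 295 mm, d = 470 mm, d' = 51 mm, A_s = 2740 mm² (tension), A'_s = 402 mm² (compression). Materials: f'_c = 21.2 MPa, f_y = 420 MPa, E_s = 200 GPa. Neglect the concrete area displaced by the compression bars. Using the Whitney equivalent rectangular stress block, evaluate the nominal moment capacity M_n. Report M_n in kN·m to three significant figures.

Assume both tension and compression steel yield.
Net tension couple steel: A_s − A'_s = 2338 mm².
a = (A_s − A'_s) f_y / (0.85 f'_c b) = 981960/(0.85 × 21.2 × 295) = 184.72 mm.
c = a/β₁ = 184.72/0.85 = 217.32 mm; ε'_s = 0.003(c − d')/c = 0.0023 ≥ f_y/E_s = 0.0021, so compression steel does yield.
M_n = (A_s − A'_s) f_y (d − a/2) + A'_s f_y (d − d') = [981960 × (470 − 92.36) + 168840 × (470 − 51)] × 10⁻⁶ = 370.83 + 70.74 = 441.57 kN·m.

M_n ≈ 442 kN·m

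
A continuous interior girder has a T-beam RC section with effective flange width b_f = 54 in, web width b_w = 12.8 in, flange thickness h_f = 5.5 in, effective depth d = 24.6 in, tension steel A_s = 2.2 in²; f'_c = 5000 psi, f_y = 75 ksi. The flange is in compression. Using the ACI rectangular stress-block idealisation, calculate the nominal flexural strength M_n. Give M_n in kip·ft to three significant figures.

Tension: T = A_s f_y = 2.2 × 75 = 165 kips.
Try a within the flange: a = T/(0.85 f'_c b_f) = 165/(0.85 × 5 × 54) = 0.719 in.
Since a = 0.719 ≤ h_f = 5.5 in, the stress block lies entirely in the flange; analyse as a rectangular beam of width b_f.
M_n = T(d − a/2) = 165 × (24.6 − 0.3595) = 3999.7 kip·in.
M_n = 3999.7/12 = 333.31 kip·ft.

M_n ≈ 333 kip·ft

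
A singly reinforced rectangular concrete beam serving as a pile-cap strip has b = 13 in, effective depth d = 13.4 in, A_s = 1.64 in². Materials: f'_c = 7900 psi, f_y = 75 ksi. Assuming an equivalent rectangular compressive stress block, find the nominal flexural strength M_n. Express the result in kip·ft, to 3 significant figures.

M_n ≈ 130 kip·ft

T = A_s f_y = 1.64 × 75 = 123 kips.
a = T/(0.85 f'_c b) = 123/(0.85 × 7.9 × 13) = 1.409 in.
M_n = T(d − a/2) = 123 × (13.4 − 0.7045) = 1561.5 kip·in = 1561.5/12 = 130.13 kip·ft.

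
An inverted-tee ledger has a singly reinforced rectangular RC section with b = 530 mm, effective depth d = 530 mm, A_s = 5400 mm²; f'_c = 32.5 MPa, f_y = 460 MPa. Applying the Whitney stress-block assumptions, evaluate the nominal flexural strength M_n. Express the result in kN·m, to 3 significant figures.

M_n ≈ 1110 kN·m

T = A_s f_y = 5400 × 460 = 2484000 N = 2484 kN.
From C = T: a = T/(0.85 f'_c b) = 2484000/(0.85 × 32.5 × 530) = 169.66 mm.
M_n = T(d − a/2) = 2484 kN × (530 − 84.83) mm = 1105.80 kN·m.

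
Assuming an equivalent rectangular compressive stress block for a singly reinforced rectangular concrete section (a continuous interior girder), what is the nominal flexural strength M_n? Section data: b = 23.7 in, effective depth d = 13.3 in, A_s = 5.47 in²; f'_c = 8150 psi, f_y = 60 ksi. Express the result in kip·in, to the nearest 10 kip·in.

M_n ≈ 4040 kip·in

T = A_s f_y = 5.47 × 60 = 328.2 kips.
a = T/(0.85 f'_c b) = 328.2/(0.85 × 8.15 × 23.7) = 1.999 in.
M_n = T(d − a/2) = 328.2 × (13.3 − 0.9995) = 4037.0 kip·in.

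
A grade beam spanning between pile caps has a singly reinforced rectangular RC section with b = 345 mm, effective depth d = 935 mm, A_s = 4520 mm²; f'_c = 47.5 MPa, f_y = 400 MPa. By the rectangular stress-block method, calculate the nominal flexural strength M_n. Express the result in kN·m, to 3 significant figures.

M_n ≈ 1570 kN·m

T = A_s f_y = 4520 × 400 = 1808000 N = 1808 kN.
From C = T: a = T/(0.85 f'_c b) = 1808000/(0.85 × 47.5 × 345) = 129.80 mm.
M_n = T(d − a/2) = 1808 kN × (935 − 64.9) mm = 1573.14 kN·m.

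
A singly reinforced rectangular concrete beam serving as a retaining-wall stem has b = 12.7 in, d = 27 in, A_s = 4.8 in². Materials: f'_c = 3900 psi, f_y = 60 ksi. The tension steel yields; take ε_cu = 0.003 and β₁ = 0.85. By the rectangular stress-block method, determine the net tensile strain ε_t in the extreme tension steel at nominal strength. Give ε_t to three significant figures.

a = A_s f_y/(0.85 f'_c b) = 6.841 in.
β₁ = 0.85, so c = a/β₁ = 6.841/0.85 = 8.048 in.
From the linear strain diagram with ε_cu = 0.003: ε_t = 0.003 (d − c)/c = 0.003 × (27 − 8.048)/8.048 = 0.00706.
Since ε_t ≥ 0.005, the section is tension-controlled.

ε_t ≈ 0.00706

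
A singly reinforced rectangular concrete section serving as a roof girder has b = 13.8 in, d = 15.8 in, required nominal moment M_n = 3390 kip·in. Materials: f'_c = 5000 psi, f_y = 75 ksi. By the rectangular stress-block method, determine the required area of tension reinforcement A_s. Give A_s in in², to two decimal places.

From M_n = 0.85 f'_c a b (d − a/2):
a = d − √(d² − 2M_n/(0.85 f'_c b)) = 15.8 − √(15.8² − 2 × 3390/(0.85 × 5 × 13.8)) = 4.222 in.
A_s = 0.85 f'_c a b / f_y = 0.85 × 5 × 4.222 × 13.8 / 75 = 3.302 in².

A_s ≈ 3.30 in²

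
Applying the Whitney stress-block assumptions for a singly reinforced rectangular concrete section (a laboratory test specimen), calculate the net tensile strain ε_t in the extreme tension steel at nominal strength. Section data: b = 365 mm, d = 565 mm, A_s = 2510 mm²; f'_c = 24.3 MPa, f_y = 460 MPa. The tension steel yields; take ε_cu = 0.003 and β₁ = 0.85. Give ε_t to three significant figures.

a = A_s f_y/(0.85 f'_c b) = 153.15 mm.
β₁ = 0.85, so c = a/β₁ = 153.15/0.85 = 180.18 mm.
From the linear strain diagram with ε_cu = 0.003: ε_t = 0.003 (d − c)/c = 0.003 × (565 − 180.18)/180.18 = 0.00641.
Since ε_t ≥ 0.005, the section is tension-controlled.

ε_t ≈ 0.00641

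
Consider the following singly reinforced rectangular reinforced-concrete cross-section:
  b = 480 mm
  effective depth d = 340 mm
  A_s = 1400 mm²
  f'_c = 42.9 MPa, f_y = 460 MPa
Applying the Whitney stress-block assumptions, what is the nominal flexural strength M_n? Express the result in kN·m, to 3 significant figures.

T = A_s f_y = 1400 × 460 = 644000 N = 644 kN.
From C = T: a = T/(0.85 f'_c b) = 644000/(0.85 × 42.9 × 480) = 36.79 mm.
M_n = T(d − a/2) = 644 kN × (340 − 18.395) mm = 207.11 kN·m.

M_n ≈ 207 kN·m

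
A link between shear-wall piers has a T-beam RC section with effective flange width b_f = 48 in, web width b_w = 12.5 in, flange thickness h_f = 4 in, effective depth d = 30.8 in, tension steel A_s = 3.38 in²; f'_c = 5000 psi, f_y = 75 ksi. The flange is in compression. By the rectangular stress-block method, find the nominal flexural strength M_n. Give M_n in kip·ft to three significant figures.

M_n ≈ 638 kip·ft

Tension: T = A_s f_y = 3.38 × 75 = 253.5 kips.
Try a within the flange: a = T/(0.85 f'_c b_f) = 253.5/(0.85 × 5 × 48) = 1.243 in.
Since a = 1.243 ≤ h_f = 4 in, the stress block lies entirely in the flange; analyse as a rectangular beam of width b_f.
M_n = T(d − a/2) = 253.5 × (30.8 − 0.6215) = 7650.2 kip·in.
M_n = 7650.2/12 = 637.52 kip·ft.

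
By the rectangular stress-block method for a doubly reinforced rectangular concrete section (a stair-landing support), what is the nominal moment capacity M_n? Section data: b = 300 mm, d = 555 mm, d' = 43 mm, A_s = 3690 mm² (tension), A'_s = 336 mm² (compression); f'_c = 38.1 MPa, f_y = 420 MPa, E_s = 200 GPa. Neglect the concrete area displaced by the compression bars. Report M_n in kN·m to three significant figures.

M_n ≈ 752 kN·m

Assume both tension and compression steel yield.
Net tension couple steel: A_s − A'_s = 3354 mm².
a = (A_s − A'_s) f_y / (0.85 f'_c b) = 1408680/(0.85 × 38.1 × 300) = 144.99 mm.
c = a/β₁ = 144.99/0.778 = 186.36 mm; ε'_s = 0.003(c − d')/c = 0.0023 ≥ f_y/E_s = 0.0021, so compression steel does yield.
M_n = (A_s − A'_s) f_y (d − a/2) + A'_s f_y (d − d') = [1408680 × (555 − 72.495) + 141120 × (555 − 43)] × 10⁻⁶ = 679.70 + 72.25 = 751.95 kN·m.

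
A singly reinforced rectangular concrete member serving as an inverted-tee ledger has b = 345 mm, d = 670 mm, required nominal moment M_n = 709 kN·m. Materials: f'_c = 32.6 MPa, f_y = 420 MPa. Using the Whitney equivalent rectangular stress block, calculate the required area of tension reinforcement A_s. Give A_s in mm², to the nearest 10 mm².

With M_n = 0.85 f'_c a b (d − a/2), solve the quadratic for a:
a = d − √(d² − 2M_n/(0.85 f'_c b)) = 670 − √(670² − 2 × 709×10⁶/(0.85 × 32.6 × 345)) = 121.75 mm.
A_s = 0.85 f'_c a b / f_y = 0.85 × 32.6 × 121.75 × 345 / 420 = 2771.2 mm².

A_s ≈ 2770 mm²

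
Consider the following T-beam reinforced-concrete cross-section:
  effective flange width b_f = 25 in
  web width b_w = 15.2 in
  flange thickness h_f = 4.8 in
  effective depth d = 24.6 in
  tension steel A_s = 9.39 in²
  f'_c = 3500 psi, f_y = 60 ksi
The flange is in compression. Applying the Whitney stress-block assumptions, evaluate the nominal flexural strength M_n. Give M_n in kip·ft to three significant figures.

Tension: T = A_s f_y = 9.39 × 60 = 563.4 kips.
Try a within the flange: a = T/(0.85 f'_c b_f) = 563.4/(0.85 × 3.5 × 25) = 7.575 in.
a = 7.575 > h_f = 4.8 in: the block extends into the web. Split into flange-overhang and web parts.
C_f = 0.85 f'_c (b_f − b_w) h_f = 0.85 × 3.5 × (25 − 15.2) × 4.8 = 139.9 kips.
Remaining web compression depth: a_w = (T − C_f)/(0.85 f'_c b_w) = (563.4 − 139.9)/(0.85 × 3.5 × 15.2) = 9.365 in.
M_n = C_f(d − h_f/2) + (T − C_f)(d − a_w/2) = 139.9 × (24.6 − 2.4) + 423.5 × (24.6 − 4.6825) = 3105.8 + 8435.1 = 11540.9 kip·in.
M_n = 11540.9/12 = 961.74 kip·ft.

M_n ≈ 962 kip·ft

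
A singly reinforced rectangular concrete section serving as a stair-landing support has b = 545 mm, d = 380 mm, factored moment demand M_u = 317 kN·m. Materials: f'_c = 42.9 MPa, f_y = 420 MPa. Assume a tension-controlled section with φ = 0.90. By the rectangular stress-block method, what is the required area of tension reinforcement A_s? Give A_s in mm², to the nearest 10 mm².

A_s ≈ 2360 mm²

M_n = M_u/φ = 317/0.90 = 352.222 kN·m.
With M_n = 0.85 f'_c a b (d − a/2), solve the quadratic for a:
a = d − √(d² − 2M_n/(0.85 f'_c b)) = 380 − √(380² − 2 × 352.222×10⁶/(0.85 × 42.9 × 545)) = 49.92 mm.
A_s = 0.85 f'_c a b / f_y = 0.85 × 42.9 × 49.92 × 545 / 420 = 2362.1 mm².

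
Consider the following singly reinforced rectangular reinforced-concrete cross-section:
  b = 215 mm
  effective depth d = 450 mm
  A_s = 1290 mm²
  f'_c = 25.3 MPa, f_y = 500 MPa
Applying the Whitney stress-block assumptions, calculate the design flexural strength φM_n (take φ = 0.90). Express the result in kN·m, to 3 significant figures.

T = A_s f_y = 1290 × 500 = 645000 N = 645 kN.
From C = T: a = T/(0.85 f'_c b) = 645000/(0.85 × 25.3 × 215) = 139.50 mm.
M_n = T(d − a/2) = 645 kN × (450 − 69.75) mm = 245.26 kN·m.
φM_n = 0.90 × 245.26 = 220.73 kN·m.

φM_n ≈ 221 kN·m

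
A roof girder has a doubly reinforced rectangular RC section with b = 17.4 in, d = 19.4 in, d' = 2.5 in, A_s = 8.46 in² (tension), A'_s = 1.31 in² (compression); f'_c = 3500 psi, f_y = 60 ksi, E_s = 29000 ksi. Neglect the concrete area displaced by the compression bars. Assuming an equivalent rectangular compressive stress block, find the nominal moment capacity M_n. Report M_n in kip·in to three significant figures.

M_n ≈ 7870 kip·in

Assume both steels yield.
a = (A_s − A'_s) f_y/(0.85 f'_c b) = (8.46 − 1.31) × 60/(0.85 × 3.5 × 17.4) = 8.287 in.
c = a/β₁ = 8.287/0.85 = 9.749 in; ε'_s = 0.003(c − d')/c = 0.0022 ≥ ε_y = 0.0021, so the compression steel yields.
M_n = (A_s − A'_s) f_y (d − a/2) + A'_s f_y (d − d') = 429 × (19.4 − 4.1435) + 78.6 × (19.4 − 2.5) = 6545.0 + 1328.3 = 7873.3 kip·in.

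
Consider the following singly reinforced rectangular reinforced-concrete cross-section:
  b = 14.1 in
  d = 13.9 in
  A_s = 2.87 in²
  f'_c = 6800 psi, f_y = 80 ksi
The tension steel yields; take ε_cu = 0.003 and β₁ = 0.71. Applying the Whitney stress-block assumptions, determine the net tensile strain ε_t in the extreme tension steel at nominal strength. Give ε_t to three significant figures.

ε_t ≈ 0.00751

a = A_s f_y/(0.85 f'_c b) = 2.817 in.
β₁ = 0.71, so c = a/β₁ = 2.817/0.71 = 3.968 in.
From the linear strain diagram with ε_cu = 0.003: ε_t = 0.003 (d − c)/c = 0.003 × (13.9 − 3.968)/3.968 = 0.00751.
Since ε_t ≥ 0.005, the section is tension-controlled.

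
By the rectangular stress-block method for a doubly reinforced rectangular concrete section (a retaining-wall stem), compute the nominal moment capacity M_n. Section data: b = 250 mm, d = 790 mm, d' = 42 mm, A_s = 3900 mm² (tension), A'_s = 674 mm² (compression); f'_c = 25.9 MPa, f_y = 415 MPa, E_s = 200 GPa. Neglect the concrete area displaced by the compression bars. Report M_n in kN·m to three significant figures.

M_n ≈ 1100 kN·m

Assume both tension and compression steel yield.
Net tension couple steel: A_s − A'_s = 3226 mm².
a = (A_s − A'_s) f_y / (0.85 f'_c b) = 1338790/(0.85 × 25.9 × 250) = 243.25 mm.
c = a/β₁ = 243.25/0.85 = 286.18 mm; ε'_s = 0.003(c − d')/c = 0.0026 ≥ f_y/E_s = 0.0021, so compression steel does yield.
M_n = (A_s − A'_s) f_y (d − a/2) + A'_s f_y (d − d') = [1338790 × (790 − 121.625) + 279710 × (790 − 42)] × 10⁻⁶ = 894.81 + 209.22 = 1104.03 kN·m.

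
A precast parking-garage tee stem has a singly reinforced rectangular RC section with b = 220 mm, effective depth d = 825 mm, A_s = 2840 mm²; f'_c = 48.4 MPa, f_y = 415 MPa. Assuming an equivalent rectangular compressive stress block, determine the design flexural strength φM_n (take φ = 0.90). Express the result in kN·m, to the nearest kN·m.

T = A_s f_y = 2840 × 415 = 1178600 N = 1178.6 kN.
From C = T: a = T/(0.85 f'_c b) = 1178600/(0.85 × 48.4 × 220) = 130.22 mm.
M_n = T(d − a/2) = 1178.6 kN × (825 − 65.11) mm = 895.61 kN·m.
φM_n = 0.90 × 895.61 = 806.05 kN·m.

φM_n ≈ 806 kN·m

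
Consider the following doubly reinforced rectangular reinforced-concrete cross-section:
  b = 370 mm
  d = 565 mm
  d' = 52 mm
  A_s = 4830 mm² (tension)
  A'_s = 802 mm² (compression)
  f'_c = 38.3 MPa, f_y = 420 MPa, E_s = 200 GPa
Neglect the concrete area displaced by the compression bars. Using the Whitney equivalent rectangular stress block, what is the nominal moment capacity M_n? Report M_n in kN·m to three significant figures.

M_n ≈ 1010 kN·m

Assume both tension and compression steel yield.
Net tension couple steel: A_s − A'_s = 4028 mm².
a = (A_s − A'_s) f_y / (0.85 f'_c b) = 1691760/(0.85 × 38.3 × 370) = 140.45 mm.
c = a/β₁ = 140.45/0.776 = 180.99 mm; ε'_s = 0.003(c − d')/c = 0.0021 ≥ f_y/E_s = 0.0021, so compression steel does yield.
M_n = (A_s − A'_s) f_y (d − a/2) + A'_s f_y (d − d') = [1691760 × (565 − 70.225) + 336840 × (565 − 52)] × 10⁻⁶ = 837.04 + 172.80 = 1009.84 kN·m.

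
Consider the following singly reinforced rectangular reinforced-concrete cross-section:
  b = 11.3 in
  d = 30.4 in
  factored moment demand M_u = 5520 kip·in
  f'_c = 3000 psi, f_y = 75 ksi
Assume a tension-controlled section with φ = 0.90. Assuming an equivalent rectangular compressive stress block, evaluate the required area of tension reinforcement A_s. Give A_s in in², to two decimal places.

A_s ≈ 3.10 in²

M_n = M_u/φ = 5520/0.90 = 6133.33 kip·in.
From M_n = 0.85 f'_c a b (d − a/2):
a = d − √(d² − 2M_n/(0.85 f'_c b)) = 30.4 − √(30.4² − 2 × 6133.33/(0.85 × 3 × 11.3)) = 8.074 in.
A_s = 0.85 f'_c a b / f_y = 0.85 × 3 × 8.074 × 11.3 / 75 = 3.102 in².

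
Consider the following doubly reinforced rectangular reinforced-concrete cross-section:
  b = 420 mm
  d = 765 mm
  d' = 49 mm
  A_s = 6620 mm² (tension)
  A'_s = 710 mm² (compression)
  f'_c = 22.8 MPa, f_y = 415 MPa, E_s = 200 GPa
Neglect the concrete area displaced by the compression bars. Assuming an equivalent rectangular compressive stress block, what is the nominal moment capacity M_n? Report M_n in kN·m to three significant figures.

M_n ≈ 1720 kN·m

Assume both tension and compression steel yield.
Net tension couple steel: A_s − A'_s = 5910 mm².
a = (A_s − A'_s) f_y / (0.85 f'_c b) = 2452650/(0.85 × 22.8 × 420) = 301.32 mm.
c = a/β₁ = 301.32/0.85 = 354.49 mm; ε'_s = 0.003(c − d')/c = 0.0026 ≥ f_y/E_s = 0.0021, so compression steel does yield.
M_n = (A_s − A'_s) f_y (d − a/2) + A'_s f_y (d − d') = [2452650 × (765 − 150.66) + 294650 × (765 − 49)] × 10⁻⁶ = 1506.76 + 210.97 = 1717.73 kN·m.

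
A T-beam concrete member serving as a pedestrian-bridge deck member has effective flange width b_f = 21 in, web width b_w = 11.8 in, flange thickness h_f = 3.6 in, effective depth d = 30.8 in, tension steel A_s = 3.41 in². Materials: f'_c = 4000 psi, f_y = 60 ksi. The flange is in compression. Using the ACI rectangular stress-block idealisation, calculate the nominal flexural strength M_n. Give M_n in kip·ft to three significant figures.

M_n ≈ 501 kip·ft

Tension: T = A_s f_y = 3.41 × 60 = 204.6 kips.
Try a within the flange: a = T/(0.85 f'_c b_f) = 204.6/(0.85 × 4 × 21) = 2.866 in.
Since a = 2.866 ≤ h_f = 3.6 in, the stress block lies entirely in the flange; analyse as a rectangular beam of width b_f.
M_n = T(d − a/2) = 204.6 × (30.8 − 1.433) = 6008.5 kip·in.
M_n = 6008.5/12 = 500.71 kip·ft.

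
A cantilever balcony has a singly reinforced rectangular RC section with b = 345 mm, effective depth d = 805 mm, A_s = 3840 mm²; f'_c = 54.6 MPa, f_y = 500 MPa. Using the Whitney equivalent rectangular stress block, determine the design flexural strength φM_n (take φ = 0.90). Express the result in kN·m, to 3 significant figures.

T = A_s f_y = 3840 × 500 = 1920000 N = 1920 kN.
From C = T: a = T/(0.85 f'_c b) = 1920000/(0.85 × 54.6 × 345) = 119.91 mm.
M_n = T(d − a/2) = 1920 kN × (805 − 59.955) mm = 1430.49 kN·m.
φM_n = 0.90 × 1430.49 = 1287.44 kN·m.

φM_n ≈ 1290 kN·m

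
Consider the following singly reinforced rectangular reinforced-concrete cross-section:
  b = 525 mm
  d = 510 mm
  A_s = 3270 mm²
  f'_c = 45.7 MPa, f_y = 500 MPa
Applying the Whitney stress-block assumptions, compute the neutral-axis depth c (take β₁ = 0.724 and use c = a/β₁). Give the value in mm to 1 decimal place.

T = A_s f_y = 3270 × 500 = 1635000 N = 1635 kN.
Setting C = 0.85 f'_c a b equal to T: a = 1635000/(0.85 × 45.7 × 525) = 80.172 mm.
With β₁ = 0.724, c = a/β₁ = 80.172/0.724 = 110.7 mm.

c ≈ 110.7 mm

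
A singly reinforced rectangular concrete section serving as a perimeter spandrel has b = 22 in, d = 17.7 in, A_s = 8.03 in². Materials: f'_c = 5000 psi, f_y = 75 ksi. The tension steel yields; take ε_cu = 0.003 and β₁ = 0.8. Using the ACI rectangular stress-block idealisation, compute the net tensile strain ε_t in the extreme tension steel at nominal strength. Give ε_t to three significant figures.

a = A_s f_y/(0.85 f'_c b) = 6.441 in.
β₁ = 0.8, so c = a/β₁ = 6.441/0.8 = 8.051 in.
From the linear strain diagram with ε_cu = 0.003: ε_t = 0.003 (d − c)/c = 0.003 × (17.7 − 8.051)/8.051 = 0.00360.
ε_t < 0.004 — the section is over-reinforced for flexure under ACI limits.

ε_t ≈ 0.00360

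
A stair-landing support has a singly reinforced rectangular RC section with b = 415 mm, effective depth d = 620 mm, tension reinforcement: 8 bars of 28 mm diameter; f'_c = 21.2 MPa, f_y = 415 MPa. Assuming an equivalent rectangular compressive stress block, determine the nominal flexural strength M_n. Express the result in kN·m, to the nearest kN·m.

M_n ≈ 988 kN·m

A_s = 8 × 616 = 4928 mm².
T = A_s f_y = 4928 × 415 = 2045120 N = 2045.12 kN.
From C = T: a = T/(0.85 f'_c b) = 2045120/(0.85 × 21.2 × 415) = 273.47 mm.
M_n = T(d − a/2) = 2045.12 kN × (620 − 136.735) mm = 988.33 kN·m.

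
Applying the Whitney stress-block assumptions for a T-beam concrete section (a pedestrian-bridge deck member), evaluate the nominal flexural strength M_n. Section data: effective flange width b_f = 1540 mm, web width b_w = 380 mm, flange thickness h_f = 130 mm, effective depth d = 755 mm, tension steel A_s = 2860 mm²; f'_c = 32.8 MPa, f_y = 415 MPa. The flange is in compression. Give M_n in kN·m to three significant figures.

Tension: T = A_s f_y = 2860 × 415 = 1186900 N.
Try a within the flange: a = T/(0.85 f'_c b_f) = 1186900/(0.85 × 32.8 × 1540) = 27.64 mm.
Since a = 27.64 ≤ h_f = 130 mm, the stress block lies entirely in the flange; analyse as a rectangular beam of width b_f.
M_n = T(d − a/2) = 1186900 × (755 − 13.82) = 879.71 × 10⁶ N·mm.
M_n = 879.71 kN·m.

M_n ≈ 880 kN·m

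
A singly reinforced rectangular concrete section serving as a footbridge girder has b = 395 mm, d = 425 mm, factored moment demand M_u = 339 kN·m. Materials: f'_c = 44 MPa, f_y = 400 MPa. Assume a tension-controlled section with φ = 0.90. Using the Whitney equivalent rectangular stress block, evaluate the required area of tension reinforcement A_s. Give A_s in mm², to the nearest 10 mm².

A_s ≈ 2400 mm²

M_n = M_u/φ = 339/0.90 = 376.667 kN·m.
With M_n = 0.85 f'_c a b (d − a/2), solve the quadratic for a:
a = d − √(d² − 2M_n/(0.85 f'_c b)) = 425 − √(425² − 2 × 376.667×10⁶/(0.85 × 44 × 395)) = 64.96 mm.
A_s = 0.85 f'_c a b / f_y = 0.85 × 44 × 64.96 × 395 / 400 = 2399.1 mm².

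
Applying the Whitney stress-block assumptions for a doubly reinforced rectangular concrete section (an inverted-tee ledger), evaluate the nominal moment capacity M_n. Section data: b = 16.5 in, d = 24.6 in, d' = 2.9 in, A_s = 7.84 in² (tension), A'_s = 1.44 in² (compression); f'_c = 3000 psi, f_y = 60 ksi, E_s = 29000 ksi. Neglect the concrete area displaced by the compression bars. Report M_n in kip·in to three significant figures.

Assume both steels yield.
a = (A_s − A'_s) f_y/(0.85 f'_c b) = (7.84 − 1.44) × 60/(0.85 × 3 × 16.5) = 9.127 in.
c = a/β₁ = 9.127/0.85 = 10.738 in; ε'_s = 0.003(c − d')/c = 0.0022 ≥ ε_y = 0.0021, so the compression steel yields.
M_n = (A_s − A'_s) f_y (d − a/2) + A'_s f_y (d − d') = 384 × (24.6 − 4.5635) + 86.4 × (24.6 − 2.9) = 7694.0 + 1874.9 = 9568.9 kip·in.

M_n ≈ 9570 kip·in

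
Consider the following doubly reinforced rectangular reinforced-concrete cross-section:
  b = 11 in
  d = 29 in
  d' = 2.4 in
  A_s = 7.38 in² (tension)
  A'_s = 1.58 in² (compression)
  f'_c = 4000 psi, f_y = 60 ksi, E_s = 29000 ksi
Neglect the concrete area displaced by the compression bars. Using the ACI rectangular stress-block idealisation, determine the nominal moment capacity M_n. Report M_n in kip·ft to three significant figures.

Assume both steels yield.
a = (A_s − A'_s) f_y/(0.85 f'_c b) = (7.38 − 1.58) × 60/(0.85 × 4 × 11) = 9.305 in.
c = a/β₁ = 9.305/0.85 = 10.947 in; ε'_s = 0.003(c − d')/c = 0.0023 ≥ ε_y = 0.0021, so the compression steel yields.
M_n = (A_s − A'_s) f_y (d − a/2) + A'_s f_y (d − d') = 348 × (29 − 4.6525) + 94.8 × (29 − 2.4) = 8472.9 + 2521.7 = 10994.6 kip·in = 10994.6/12 = 916.22 kip·ft.

M_n ≈ 916 kip·ft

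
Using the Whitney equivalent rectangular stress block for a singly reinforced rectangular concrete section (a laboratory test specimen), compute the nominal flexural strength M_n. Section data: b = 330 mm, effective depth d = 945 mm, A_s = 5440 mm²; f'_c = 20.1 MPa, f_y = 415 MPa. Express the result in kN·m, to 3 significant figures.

M_n ≈ 1680 kN·m

T = A_s f_y = 5440 × 415 = 2257600 N = 2257.6 kN.
From C = T: a = T/(0.85 f'_c b) = 2257600/(0.85 × 20.1 × 330) = 400.42 mm.
M_n = T(d − a/2) = 2257.6 kN × (945 − 200.21) mm = 1681.44 kN·m.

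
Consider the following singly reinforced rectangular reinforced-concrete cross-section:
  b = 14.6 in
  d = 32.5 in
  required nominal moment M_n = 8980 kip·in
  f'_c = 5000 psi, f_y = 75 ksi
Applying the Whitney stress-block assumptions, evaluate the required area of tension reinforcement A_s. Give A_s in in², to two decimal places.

A_s ≈ 3.98 in²

From M_n = 0.85 f'_c a b (d − a/2):
a = d − √(d² − 2M_n/(0.85 f'_c b)) = 32.5 − √(32.5² − 2 × 8980/(0.85 × 5 × 14.6)) = 4.809 in.
A_s = 0.85 f'_c a b / f_y = 0.85 × 5 × 4.809 × 14.6 / 75 = 3.979 in².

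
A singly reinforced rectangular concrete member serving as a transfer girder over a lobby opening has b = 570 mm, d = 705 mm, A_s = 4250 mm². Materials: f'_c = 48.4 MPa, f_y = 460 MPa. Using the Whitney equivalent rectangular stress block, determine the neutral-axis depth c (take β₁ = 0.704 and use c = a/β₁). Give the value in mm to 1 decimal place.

T = A_s f_y = 4250 × 460 = 1955000 N = 1955 kN.
Setting C = 0.85 f'_c a b equal to T: a = 1955000/(0.85 × 48.4 × 570) = 83.370 mm.
With β₁ = 0.704, c = a/β₁ = 83.370/0.704 = 118.4 mm.

c ≈ 118.4 mm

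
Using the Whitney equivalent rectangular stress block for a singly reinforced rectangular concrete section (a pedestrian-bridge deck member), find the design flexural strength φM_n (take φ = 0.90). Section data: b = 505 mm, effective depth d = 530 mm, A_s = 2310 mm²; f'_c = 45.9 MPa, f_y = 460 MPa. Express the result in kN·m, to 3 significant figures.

T = A_s f_y = 2310 × 460 = 1062600 N = 1062.6 kN.
From C = T: a = T/(0.85 f'_c b) = 1062600/(0.85 × 45.9 × 505) = 53.93 mm.
M_n = T(d − a/2) = 1062.6 kN × (530 − 26.965) mm = 534.52 kN·m.
φM_n = 0.90 × 534.52 = 481.07 kN·m.

φM_n ≈ 481 kN·m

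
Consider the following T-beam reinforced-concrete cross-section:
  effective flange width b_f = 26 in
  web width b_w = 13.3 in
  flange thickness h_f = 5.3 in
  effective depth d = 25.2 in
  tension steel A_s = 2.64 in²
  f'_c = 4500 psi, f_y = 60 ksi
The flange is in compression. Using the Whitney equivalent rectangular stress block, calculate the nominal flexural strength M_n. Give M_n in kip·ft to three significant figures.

M_n ≈ 322 kip·ft

Tension: T = A_s f_y = 2.64 × 60 = 158.4 kips.
Try a within the flange: a = T/(0.85 f'_c b_f) = 158.4/(0.85 × 4.5 × 26) = 1.593 in.
Since a = 1.593 ≤ h_f = 5.3 in, the stress block lies entirely in the flange; analyse as a rectangular beam of width b_f.
M_n = T(d − a/2) = 158.4 × (25.2 − 0.7965) = 3865.5 kip·in.
M_n = 3865.5/12 = 322.13 kip·ft.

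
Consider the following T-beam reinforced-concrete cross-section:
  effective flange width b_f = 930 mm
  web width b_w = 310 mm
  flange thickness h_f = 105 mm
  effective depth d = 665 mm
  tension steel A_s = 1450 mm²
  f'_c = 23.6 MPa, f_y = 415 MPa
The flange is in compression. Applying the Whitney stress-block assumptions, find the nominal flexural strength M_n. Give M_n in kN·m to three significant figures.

M_n ≈ 390 kN·m

Tension: T = A_s f_y = 1450 × 415 = 601750 N.
Try a within the flange: a = T/(0.85 f'_c b_f) = 601750/(0.85 × 23.6 × 930) = 32.26 mm.
Since a = 32.26 ≤ h_f = 105 mm, the stress block lies entirely in the flange; analyse as a rectangular beam of width b_f.
M_n = T(d − a/2) = 601750 × (665 − 16.13) = 390.46 × 10⁶ N·mm.
M_n = 390.46 kN·m.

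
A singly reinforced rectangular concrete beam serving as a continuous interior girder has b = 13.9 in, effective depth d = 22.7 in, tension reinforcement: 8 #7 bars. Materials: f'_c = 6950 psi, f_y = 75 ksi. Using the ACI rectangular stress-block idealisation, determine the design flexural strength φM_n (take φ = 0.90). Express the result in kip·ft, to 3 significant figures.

A_s = 8 × 0.6 = 4.8 in².
T = A_s f_y = 4.8 × 75 = 360 kips.
a = T/(0.85 f'_c b) = 360/(0.85 × 6.95 × 13.9) = 4.384 in.
M_n = T(d − a/2) = 360 × (22.7 − 2.192) = 7382.9 kip·in = 7382.9/12 = 615.24 kip·ft.
φM_n = 0.90 × 615.24 = 553.72 kip·ft.

φM_n ≈ 554 kip·ft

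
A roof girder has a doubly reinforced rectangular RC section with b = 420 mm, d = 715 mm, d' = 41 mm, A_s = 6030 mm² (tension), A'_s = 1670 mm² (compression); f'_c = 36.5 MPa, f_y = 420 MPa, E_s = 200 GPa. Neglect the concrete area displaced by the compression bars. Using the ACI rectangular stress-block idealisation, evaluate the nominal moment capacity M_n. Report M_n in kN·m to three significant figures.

Assume both tension and compression steel yield.
Net tension couple steel: A_s − A'_s = 4360 mm².
a = (A_s − A'_s) f_y / (0.85 f'_c b) = 1831200/(0.85 × 36.5 × 420) = 140.53 mm.
c = a/β₁ = 140.53/0.789 = 178.11 mm; ε'_s = 0.003(c − d')/c = 0.0023 ≥ f_y/E_s = 0.0021, so compression steel does yield.
M_n = (A_s − A'_s) f_y (d − a/2) + A'_s f_y (d − d') = [1831200 × (715 − 70.265) + 701400 × (715 − 41)] × 10⁻⁶ = 1180.64 + 472.74 = 1653.38 kN·m.

M_n ≈ 1650 kN·m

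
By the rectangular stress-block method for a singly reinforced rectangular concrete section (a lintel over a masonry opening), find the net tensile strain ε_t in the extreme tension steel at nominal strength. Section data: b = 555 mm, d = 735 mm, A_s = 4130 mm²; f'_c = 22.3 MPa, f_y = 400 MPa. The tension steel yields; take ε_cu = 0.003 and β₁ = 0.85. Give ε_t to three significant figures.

a = A_s f_y/(0.85 f'_c b) = 157.03 mm.
β₁ = 0.85, so c = a/β₁ = 157.03/0.85 = 184.74 mm.
From the linear strain diagram with ε_cu = 0.003: ε_t = 0.003 (d − c)/c = 0.003 × (735 − 184.74)/184.74 = 0.00894.
Since ε_t ≥ 0.005, the section is tension-controlled.

ε_t ≈ 0.00894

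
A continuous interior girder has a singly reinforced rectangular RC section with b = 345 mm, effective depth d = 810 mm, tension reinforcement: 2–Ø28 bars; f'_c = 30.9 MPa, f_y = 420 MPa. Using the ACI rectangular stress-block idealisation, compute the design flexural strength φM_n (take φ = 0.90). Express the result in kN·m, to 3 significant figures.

A_s = 2 × 616 = 1232 mm².
T = A_s f_y = 1232 × 420 = 517440 N = 517.44 kN.
From C = T: a = T/(0.85 f'_c b) = 517440/(0.85 × 30.9 × 345) = 57.10 mm.
M_n = T(d − a/2) = 517.44 kN × (810 − 28.55) mm = 404.35 kN·m.
φM_n = 0.90 × 404.35 = 363.92 kN·m.

φM_n ≈ 364 kN·m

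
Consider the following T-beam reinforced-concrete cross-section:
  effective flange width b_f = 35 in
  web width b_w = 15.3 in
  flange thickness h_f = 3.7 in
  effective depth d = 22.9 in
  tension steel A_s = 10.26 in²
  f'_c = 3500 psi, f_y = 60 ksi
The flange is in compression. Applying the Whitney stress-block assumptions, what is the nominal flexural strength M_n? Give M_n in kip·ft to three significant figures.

Tension: T = A_s f_y = 10.26 × 60 = 615.6 kips.
Try a within the flange: a = T/(0.85 f'_c b_f) = 615.6/(0.85 × 3.5 × 35) = 5.912 in.
a = 5.912 > h_f = 3.7 in: the block extends into the web. Split into flange-overhang and web parts.
C_f = 0.85 f'_c (b_f − b_w) h_f = 0.85 × 3.5 × (35 − 15.3) × 3.7 = 216.8 kips.
Remaining web compression depth: a_w = (T − C_f)/(0.85 f'_c b_w) = (615.6 − 216.8)/(0.85 × 3.5 × 15.3) = 8.761 in.
M_n = C_f(d − h_f/2) + (T − C_f)(d − a_w/2) = 216.8 × (22.9 − 1.85) + 398.8 × (22.9 − 4.3805) = 4563.6 + 7385.6 = 11949.2 kip·in.
M_n = 11949.2/12 = 995.77 kip·ft.

M_n ≈ 996 kip·ft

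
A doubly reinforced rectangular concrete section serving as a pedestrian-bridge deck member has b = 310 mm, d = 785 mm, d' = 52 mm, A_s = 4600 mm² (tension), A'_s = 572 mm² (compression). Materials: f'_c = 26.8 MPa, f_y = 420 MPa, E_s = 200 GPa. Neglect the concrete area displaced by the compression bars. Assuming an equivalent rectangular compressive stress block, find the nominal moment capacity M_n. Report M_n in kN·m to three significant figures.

M_n ≈ 1300 kN·m

Assume both tension and compression steel yield.
Net tension couple steel: A_s − A'_s = 4028 mm².
a = (A_s − A'_s) f_y / (0.85 f'_c b) = 1691760/(0.85 × 26.8 × 310) = 239.56 mm.
c = a/β₁ = 239.56/0.85 = 281.84 mm; ε'_s = 0.003(c − d')/c = 0.0024 ≥ f_y/E_s = 0.0021, so compression steel does yield.
M_n = (A_s − A'_s) f_y (d − a/2) + A'_s f_y (d − d') = [1691760 × (785 − 119.78) + 240240 × (785 − 52)] × 10⁻⁶ = 1125.39 + 176.10 = 1301.49 kN·m.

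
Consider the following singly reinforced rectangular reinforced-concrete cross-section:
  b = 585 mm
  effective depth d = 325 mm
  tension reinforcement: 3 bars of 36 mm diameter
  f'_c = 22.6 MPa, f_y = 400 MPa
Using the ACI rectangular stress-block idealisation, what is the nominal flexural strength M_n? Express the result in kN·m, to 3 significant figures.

M_n ≈ 331 kN·m

A_s = 3 × 1018 = 3054 mm².
T = A_s f_y = 3054 × 400 = 1221600 N = 1221.6 kN.
From C = T: a = T/(0.85 f'_c b) = 1221600/(0.85 × 22.6 × 585) = 108.70 mm.
M_n = T(d − a/2) = 1221.6 kN × (325 − 54.35) mm = 330.63 kN·m.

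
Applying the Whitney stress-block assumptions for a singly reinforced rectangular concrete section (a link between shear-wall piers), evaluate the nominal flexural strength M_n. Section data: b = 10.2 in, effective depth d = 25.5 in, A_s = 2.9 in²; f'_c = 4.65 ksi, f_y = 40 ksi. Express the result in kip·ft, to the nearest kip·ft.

T = A_s f_y = 2.9 × 40 = 116 kips.
a = T/(0.85 f'_c b) = 116/(0.85 × 4.65 × 10.2) = 2.877 in.
M_n = T(d − a/2) = 116 × (25.5 − 1.4385) = 2791.1 kip·in = 2791.1/12 = 232.59 kip·ft.

M_n ≈ 233 kip·ft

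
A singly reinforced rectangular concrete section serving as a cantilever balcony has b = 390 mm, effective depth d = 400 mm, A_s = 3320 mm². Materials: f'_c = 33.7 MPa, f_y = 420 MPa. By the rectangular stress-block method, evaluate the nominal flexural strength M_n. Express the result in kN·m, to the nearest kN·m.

T = A_s f_y = 3320 × 420 = 1394400 N = 1394.4 kN.
From C = T: a = T/(0.85 f'_c b) = 1394400/(0.85 × 33.7 × 390) = 124.82 mm.
M_n = T(d − a/2) = 1394.4 kN × (400 − 62.41) mm = 470.74 kN·m.

M_n ≈ 471 kN·m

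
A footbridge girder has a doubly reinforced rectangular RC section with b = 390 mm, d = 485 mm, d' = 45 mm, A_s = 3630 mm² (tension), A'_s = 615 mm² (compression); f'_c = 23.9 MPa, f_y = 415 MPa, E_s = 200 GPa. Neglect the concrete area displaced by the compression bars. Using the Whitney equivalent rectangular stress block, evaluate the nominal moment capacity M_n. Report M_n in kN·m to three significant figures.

M_n ≈ 620 kN·m

Assume both tension and compression steel yield.
Net tension couple steel: A_s − A'_s = 3015 mm².
a = (A_s − A'_s) f_y / (0.85 f'_c b) = 1251225/(0.85 × 23.9 × 390) = 157.93 mm.
c = a/β₁ = 157.93/0.85 = 185.80 mm; ε'_s = 0.003(c − d')/c = 0.0023 ≥ f_y/E_s = 0.0021, so compression steel does yield.
M_n = (A_s − A'_s) f_y (d − a/2) + A'_s f_y (d − d') = [1251225 × (485 − 78.965) + 255225 × (485 − 45)] × 10⁻⁶ = 508.04 + 112.30 = 620.34 kN·m.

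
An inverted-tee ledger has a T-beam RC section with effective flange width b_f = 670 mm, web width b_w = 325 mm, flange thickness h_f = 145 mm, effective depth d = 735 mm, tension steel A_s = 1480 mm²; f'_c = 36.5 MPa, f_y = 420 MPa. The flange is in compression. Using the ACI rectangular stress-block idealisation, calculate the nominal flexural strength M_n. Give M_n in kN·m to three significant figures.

Tension: T = A_s f_y = 1480 × 420 = 621600 N.
Try a within the flange: a = T/(0.85 f'_c b_f) = 621600/(0.85 × 36.5 × 670) = 29.90 mm.
Since a = 29.90 ≤ h_f = 145 mm, the stress block lies entirely in the flange; analyse as a rectangular beam of width b_f.
M_n = T(d − a/2) = 621600 × (735 − 14.95) = 447.58 × 10⁶ N·mm.
M_n = 447.58 kN·m.

M_n ≈ 448 kN·m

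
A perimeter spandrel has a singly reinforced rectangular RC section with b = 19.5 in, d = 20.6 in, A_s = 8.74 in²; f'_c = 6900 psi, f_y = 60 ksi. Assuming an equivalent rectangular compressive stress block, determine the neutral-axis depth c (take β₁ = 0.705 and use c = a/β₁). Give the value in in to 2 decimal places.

c ≈ 6.50 in

T = A_s f_y = 8.74 × 60 = 524.4 kips.
a = T/(0.85 f'_c b) = 524.4/(0.85 × 6.9 × 19.5) = 4.5852 in.
With β₁ = 0.705, c = a/β₁ = 4.5852/0.705 = 6.50 in.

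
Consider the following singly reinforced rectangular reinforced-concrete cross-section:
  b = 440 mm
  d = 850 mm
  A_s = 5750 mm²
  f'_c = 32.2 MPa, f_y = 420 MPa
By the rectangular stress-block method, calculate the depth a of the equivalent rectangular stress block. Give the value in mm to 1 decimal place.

T = A_s f_y = 5750 × 420 = 2415000 N = 2415 kN.
Setting C = 0.85 f'_c a b equal to T: a = 2415000/(0.85 × 32.2 × 440) = 200.5 mm.

a ≈ 200.5 mm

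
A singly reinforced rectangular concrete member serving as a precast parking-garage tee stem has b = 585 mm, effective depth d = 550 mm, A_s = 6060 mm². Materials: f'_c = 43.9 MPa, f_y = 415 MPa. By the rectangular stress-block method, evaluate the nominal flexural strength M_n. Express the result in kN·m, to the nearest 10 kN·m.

T = A_s f_y = 6060 × 415 = 2514900 N = 2514.9 kN.
From C = T: a = T/(0.85 f'_c b) = 2514900/(0.85 × 43.9 × 585) = 115.21 mm.
M_n = T(d − a/2) = 2514.9 kN × (550 − 57.605) mm = 1238.32 kN·m.

M_n ≈ 1240 kN·m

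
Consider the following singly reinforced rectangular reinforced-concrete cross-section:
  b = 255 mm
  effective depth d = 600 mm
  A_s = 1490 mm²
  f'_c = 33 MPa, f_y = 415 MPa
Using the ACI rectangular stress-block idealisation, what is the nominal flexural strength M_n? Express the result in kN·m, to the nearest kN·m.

M_n ≈ 344 kN·m

T = A_s f_y = 1490 × 415 = 618350 N = 618.35 kN.
From C = T: a = T/(0.85 f'_c b) = 618350/(0.85 × 33 × 255) = 86.45 mm.
M_n = T(d − a/2) = 618.35 kN × (600 − 43.225) mm = 344.28 kN·m.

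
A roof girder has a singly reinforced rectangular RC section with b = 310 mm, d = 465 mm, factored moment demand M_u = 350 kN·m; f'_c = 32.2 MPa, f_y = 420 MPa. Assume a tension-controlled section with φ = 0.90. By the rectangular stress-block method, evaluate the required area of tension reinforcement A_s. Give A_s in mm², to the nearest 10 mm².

A_s ≈ 2260 mm²

M_n = M_u/φ = 350/0.90 = 388.889 kN·m.
With M_n = 0.85 f'_c a b (d − a/2), solve the quadratic for a:
a = d − √(d² − 2M_n/(0.85 f'_c b)) = 465 − √(465² − 2 × 388.889×10⁶/(0.85 × 32.2 × 310)) = 112.07 mm.
A_s = 0.85 f'_c a b / f_y = 0.85 × 32.2 × 112.07 × 310 / 420 = 2264.0 mm².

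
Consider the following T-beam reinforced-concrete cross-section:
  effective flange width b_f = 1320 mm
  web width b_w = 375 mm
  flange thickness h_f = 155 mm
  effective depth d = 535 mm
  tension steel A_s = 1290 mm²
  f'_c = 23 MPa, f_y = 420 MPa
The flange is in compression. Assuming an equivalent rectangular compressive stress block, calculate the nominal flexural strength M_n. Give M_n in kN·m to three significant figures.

M_n ≈ 284 kN·m

Tension: T = A_s f_y = 1290 × 420 = 541800 N.
Try a within the flange: a = T/(0.85 f'_c b_f) = 541800/(0.85 × 23 × 1320) = 21.00 mm.
Since a = 21.00 ≤ h_f = 155 mm, the stress block lies entirely in the flange; analyse as a rectangular beam of width b_f.
M_n = T(d − a/2) = 541800 × (535 − 10.5) = 284.17 × 10⁶ N·mm.
M_n = 284.17 kN·m.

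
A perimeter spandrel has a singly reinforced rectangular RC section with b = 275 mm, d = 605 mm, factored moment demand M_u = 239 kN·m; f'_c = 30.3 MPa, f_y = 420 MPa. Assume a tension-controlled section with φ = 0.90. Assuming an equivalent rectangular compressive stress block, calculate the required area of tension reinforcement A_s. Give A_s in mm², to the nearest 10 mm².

A_s ≈ 1100 mm²

M_n = M_u/φ = 239/0.90 = 265.556 kN·m.
With M_n = 0.85 f'_c a b (d − a/2), solve the quadratic for a:
a = d − √(d² − 2M_n/(0.85 f'_c b)) = 605 − √(605² − 2 × 265.556×10⁶/(0.85 × 30.3 × 275)) = 65.52 mm.
A_s = 0.85 f'_c a b / f_y = 0.85 × 30.3 × 65.52 × 275 / 420 = 1104.9 mm².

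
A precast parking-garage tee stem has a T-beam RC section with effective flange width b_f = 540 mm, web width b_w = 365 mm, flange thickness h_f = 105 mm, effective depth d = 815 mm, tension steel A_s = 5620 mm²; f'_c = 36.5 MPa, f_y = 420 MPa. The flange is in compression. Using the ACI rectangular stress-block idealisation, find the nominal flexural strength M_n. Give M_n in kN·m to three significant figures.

Tension: T = A_s f_y = 5620 × 420 = 2360400 N.
Try a within the flange: a = T/(0.85 f'_c b_f) = 2360400/(0.85 × 36.5 × 540) = 140.89 mm.
a = 140.89 > h_f = 105 mm: the block extends into the web. Split into flange-overhang and web parts.
C_f = 0.85 f'_c (b_f − b_w) h_f = 0.85 × 36.5 × (540 − 365) × 105 = 570084 N.
Remaining web compression depth: a_w = (T − C_f)/(0.85 f'_c b_w) = (2360400 − 570084)/(0.85 × 36.5 × 365) = 158.10 mm.
M_n = C_f(d − h_f/2) + (T − C_f)(d − a_w/2) = 570084 × (815 − 52.5) + 1790316 × (815 − 79.05) = 434.69 + 1317.58 = 1752.27 × 10⁶ N·mm.
M_n = 1752.27 kN·m.

M_n ≈ 1750 kN·m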